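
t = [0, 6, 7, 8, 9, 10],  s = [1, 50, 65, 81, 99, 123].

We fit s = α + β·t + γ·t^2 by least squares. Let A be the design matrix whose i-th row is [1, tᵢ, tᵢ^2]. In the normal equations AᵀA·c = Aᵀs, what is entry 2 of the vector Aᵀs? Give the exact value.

Entry 2 ↔ basis t, so (Aᵀs)_{2} = Σᵢ (t)·sᵢ = (0)·(1) + (6)·(50) + (7)·(65) + (8)·(81) + (9)·(99) + (10)·(123) = 3524.

3524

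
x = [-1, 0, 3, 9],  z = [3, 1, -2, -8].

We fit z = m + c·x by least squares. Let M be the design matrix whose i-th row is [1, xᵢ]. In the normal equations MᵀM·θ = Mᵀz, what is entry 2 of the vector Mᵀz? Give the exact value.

-81

Entry 2 ↔ basis x, so (Mᵀz)_{2} = Σᵢ (x)·zᵢ = (-1)·(3) + (0)·(1) + (3)·(-2) + (9)·(-8) = -81.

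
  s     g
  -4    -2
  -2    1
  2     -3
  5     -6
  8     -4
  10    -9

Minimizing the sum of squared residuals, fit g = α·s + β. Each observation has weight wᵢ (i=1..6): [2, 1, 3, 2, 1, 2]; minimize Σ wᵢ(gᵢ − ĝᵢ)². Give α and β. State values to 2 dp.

Setting ∂/∂α … = 0 gives: 362·α + 34·β = -276;  34·α + 11·β = -46.
Determinant 362·11 − 34² = 2826.
α = ((-276)·11 − 34·(-46))/2826 = -736/1413; β = (362·(-46) − 34·(-276))/2826 = -3634/1413.

α = -0.52, β = -2.57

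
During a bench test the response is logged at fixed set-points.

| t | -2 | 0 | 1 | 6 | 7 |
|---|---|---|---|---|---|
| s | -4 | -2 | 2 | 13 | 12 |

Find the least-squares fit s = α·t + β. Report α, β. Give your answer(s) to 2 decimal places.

Compute the Gram sums: Σt·t = 90, Σt = 12, Σ1 = 5.
And Σt·s = 172, Σs = 21.
AᵀA·[α, β]ᵀ = Aᵀs becomes [[90, 12]; [12, 5]]·[α, β]ᵀ = [172, 21]ᵀ.
Determinant 90·5 − 12² = 306.
α = (172·5 − 12·21)/306 = 304/153; β = (90·21 − 12·172)/306 = -29/51.

α = 1.99, β = -0.57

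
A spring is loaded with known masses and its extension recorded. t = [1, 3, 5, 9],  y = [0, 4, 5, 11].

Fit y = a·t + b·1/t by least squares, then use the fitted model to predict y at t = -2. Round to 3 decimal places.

Setting ∂/∂a … = 0 gives: 116·a + 4·b = 136;  4·a + (2356/2025)·b = 32/9.
Eliminating b: (2356/2025)·(row 1) − 4·(row 2) gives (240896/2025)·a = (2356/2025)·136 − 4·(32/9) = 291616/2025, so a = 9113/7528.
Then b = ((32/9) − 4·(9113/7528))/(2356/2025) = -8325/7528.
At t = -2: ŷ = (9113/7528)·(-2) + (-8325/7528)·(-1/2) = -28127/15056.

ŷ = -1.868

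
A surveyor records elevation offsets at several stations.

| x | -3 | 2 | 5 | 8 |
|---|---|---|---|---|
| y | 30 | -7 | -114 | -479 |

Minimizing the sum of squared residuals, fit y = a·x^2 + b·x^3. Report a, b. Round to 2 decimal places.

Compute the Gram sums: Σx^2·x^2 = 4818, Σx^2·x^3 = 35682, Σx^3·x^3 = 278562.
And Σx^2·y = -33264, Σx^3·y = -260364.
So MᵀM·[a, b]ᵀ = Mᵀy: [[4818, 35682]; [35682, 278562]]·[a, b]ᵀ = [-33264, -260364]ᵀ.
Eliminating b: 278562·(row 1) − 35682·(row 2) gives 68906592·a = 278562·(-33264) − 35682·(-260364) = 24221880, so a = 336415/957036.
Then b = ((-260364) − 35682·(336415/957036))/278562 = -937607/957036.

a = 0.35, b = -0.98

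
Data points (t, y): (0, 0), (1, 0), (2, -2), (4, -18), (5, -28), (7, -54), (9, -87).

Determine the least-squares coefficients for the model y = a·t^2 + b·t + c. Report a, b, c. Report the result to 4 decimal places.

a = -1.0367, b = -0.5352, c = 1.2053

Sums needed: Σt^2·t^2 = 9860, Σt^2·t = 1270, Σt^2 = 176, Σt·t = 176, Σt = 28, Σ1 = 7.
Right-hand side: Σt^2·y = -10689, Σt·y = -1377, Σy = -189.
AᵀA·[a, b, c]ᵀ = Aᵀy becomes [[9860, 1270, 176]; [1270, 176, 28]; [176, 28, 7]]·[a, b, c]ᵀ = [-10689, -1377, -189]ᵀ.
Inverting the 3×3 Gram matrix, [a, b, c]ᵀ = [-707/682, -365/682, 411/341]ᵀ.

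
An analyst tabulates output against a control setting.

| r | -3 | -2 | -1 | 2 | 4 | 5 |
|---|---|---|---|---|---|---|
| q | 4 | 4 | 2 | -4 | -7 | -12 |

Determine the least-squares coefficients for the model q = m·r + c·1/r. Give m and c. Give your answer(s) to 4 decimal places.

The normal system MᵀM·[m, c]ᵀ = Mᵀq is [[59, 6]; [6, 6169/3600]]·[m, c]ᵀ = [-118, -689/60]ᵀ.
Determinant 59·(6169/3600) − 6² = 234371/3600.
m = ((-118)·(6169/3600) − 6·(-689/60))/(234371/3600) = -479902/234371; c = (59·(-689/60) − 6·(-118))/(234371/3600) = 109740/234371.

m = -2.0476, c = 0.4682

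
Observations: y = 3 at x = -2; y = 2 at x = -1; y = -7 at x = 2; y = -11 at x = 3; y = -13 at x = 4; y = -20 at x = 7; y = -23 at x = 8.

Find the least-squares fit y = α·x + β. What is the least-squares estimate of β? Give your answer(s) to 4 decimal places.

β = -1.8571

The normal equations are: 147·α + 21·β = -431;  21·α + 7·β = -69.
det = 147·7 − 21² = 588.
α = ((-431)·7 − 21·(-69))/588 = -8/3; β = (147·(-69) − 21·(-431))/588 = -13/7.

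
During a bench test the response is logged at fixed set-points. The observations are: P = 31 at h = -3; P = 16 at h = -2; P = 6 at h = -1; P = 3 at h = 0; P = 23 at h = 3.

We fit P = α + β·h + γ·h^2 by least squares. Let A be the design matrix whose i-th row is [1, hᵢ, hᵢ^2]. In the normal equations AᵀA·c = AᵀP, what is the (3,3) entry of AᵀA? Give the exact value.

Row 3 ↔ basis h^2, column 3 ↔ basis h^2, so (AᵀA)_{3,3} = Σᵢ (h^2)·(h^2) = (9)·(9) + (4)·(4) + (1)·(1) + (0)·(0) + (9)·(9) = 179.

179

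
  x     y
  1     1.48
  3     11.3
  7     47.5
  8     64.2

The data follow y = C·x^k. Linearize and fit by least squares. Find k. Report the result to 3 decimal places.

k = 1.796

Let Y = ln y. Fitting Y = k·ln x + ln C by least squares:
Σln x = 5.1240, Σ(ln x)² = 9.3176, Σln y = 10.8396, Σln x·ln y = 18.8312.
Equations: 9.3176·k + 5.1240·ln C = 18.8312;  5.1240·k + 4·ln C = 10.8396.
Slope k = (n·Σln x·ln y − Σln x·Σln y)/(n·Σ(ln x)² − (Σln x)²) = (4·18.8312 − 5.1240·10.8396)/11.0154 = 1.79596; ln C = (Σln y − k·Σln x)/n = 0.40928.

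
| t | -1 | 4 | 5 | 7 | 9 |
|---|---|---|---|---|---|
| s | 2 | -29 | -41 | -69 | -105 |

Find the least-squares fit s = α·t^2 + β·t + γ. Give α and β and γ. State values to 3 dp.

Normal-equation sums: Σt^2·t^2 = 9844, Σt^2·t = 1260, Σt^2 = 172, Σt·t = 172, Σt = 24, Σ1 = 5.
Moment sums: Σt^2·s = -13373, Σt·s = -1751, Σs = -242.
Normal equations: [[9844, 1260, 172]; [1260, 172, 24]; [172, 24, 5]]·[α, β, γ]ᵀ = [-13373, -1751, -242]ᵀ.
Row-reducing yields α = -19189/21476, β = -19024/5369, γ = -3519/5369.

α = -0.894, β = -3.543, γ = -0.655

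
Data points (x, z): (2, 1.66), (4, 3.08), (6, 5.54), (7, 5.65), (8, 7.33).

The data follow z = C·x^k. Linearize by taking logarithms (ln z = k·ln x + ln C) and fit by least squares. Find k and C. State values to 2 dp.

Linearized form: ln z = k·ln x + ln C. From the 5 transformed points,
AᵀA = [[13.7233, 7.8966]; [7.8966, 5]], rhs = [12.4901, 7.0674]ᵀ  (here Σln x = 7.8966, Σ(ln x)² = 13.7233, Σln z = 7.0674, Σln x·ln z = 12.4901).
Δ = 13.7233·5 − (7.8966)² = 6.2610; k = (12.4901·5 − 7.8966·7.0674)/6.2610 = 1.06096, ln C = (13.7233·7.0674 − 7.8966·12.4901)/6.2610 = -0.26211, so C = exp(-0.26211) = 0.76943.

k = 1.06, C = 0.77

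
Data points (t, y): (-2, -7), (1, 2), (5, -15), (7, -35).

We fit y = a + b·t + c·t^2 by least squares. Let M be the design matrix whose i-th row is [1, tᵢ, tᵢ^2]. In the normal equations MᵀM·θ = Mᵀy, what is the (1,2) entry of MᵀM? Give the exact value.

11

Row 1 ↔ basis 1, column 2 ↔ basis t, so (MᵀM)_{1,2} = Σᵢ t = (1)·(-2) + (1)·(1) + (1)·(5) + (1)·(7) = 11.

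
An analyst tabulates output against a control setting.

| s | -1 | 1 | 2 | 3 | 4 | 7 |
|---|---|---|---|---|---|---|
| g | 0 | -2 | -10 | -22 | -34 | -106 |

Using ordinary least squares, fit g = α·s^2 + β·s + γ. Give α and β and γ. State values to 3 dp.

Setting ∂/∂α … = 0 gives: 2756·α + 442·β + 80·γ = -5978;  442·α + 80·β + 16·γ = -966;  80·α + 16·β + 6·γ = -174.
(Σs^2·s^2 = 2756, Σs^2·s = 442, Σs^2 = 80, Σs·s = 80, Σs = 16, Σ1 = 6, Σs^2·g = -5978, Σs·g = -966, Σg = -174.)
Inverting the 3×3 Gram matrix, [α, β, γ]ᵀ = [-2333/1155, -1241/1155, 307/385]ᵀ.

α = -2.020, β = -1.074, γ = 0.797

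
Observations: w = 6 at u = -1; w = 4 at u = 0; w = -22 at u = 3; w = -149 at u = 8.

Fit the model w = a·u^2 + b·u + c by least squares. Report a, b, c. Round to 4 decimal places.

a = -2.0424, b = -2.8683, c = 4.7044

Setting ∂/∂a … = 0 gives: 4178·a + 538·b + 74·c = -9728;  538·a + 74·b + 10·c = -1264;  74·a + 10·b + 4·c = -161.
Row-reducing yields a = -1109/543, b = -3115/1086, c = 1703/362.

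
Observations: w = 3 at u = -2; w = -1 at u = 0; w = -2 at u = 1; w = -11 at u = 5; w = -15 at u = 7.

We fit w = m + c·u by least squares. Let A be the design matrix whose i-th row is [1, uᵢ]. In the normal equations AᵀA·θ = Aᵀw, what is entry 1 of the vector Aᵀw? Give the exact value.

Entry 1 ↔ basis 1, so (Aᵀw)_{1} = Σᵢ wᵢ = (1)·(3) + (1)·(-1) + (1)·(-2) + (1)·(-11) + (1)·(-15) = -26.

-26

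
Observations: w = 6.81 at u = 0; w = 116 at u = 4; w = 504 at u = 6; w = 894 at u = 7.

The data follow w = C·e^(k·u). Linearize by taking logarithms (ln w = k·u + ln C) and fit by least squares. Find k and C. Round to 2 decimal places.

With ln wᵢ as the transformed response and uᵢ as the regressor:
Over the data: Σu = 17.0000, Σ(u)² = 101.0000, Σln w = 19.6903, Σu·ln w = 103.9198.
Normal system: [[101.0000, 17.0000]; [17.0000, 4]]·[k, ln C]ᵀ = [103.9198, 19.6903]ᵀ.
Δ = 101.0000·4 − (17.0000)² = 115.0000; k = (103.9198·4 − 17.0000·19.6903)/115.0000 = 0.70387, ln C = (101.0000·19.6903 − 17.0000·103.9198)/115.0000 = 1.93114, so C = exp(1.93114) = 6.89735.

k = 0.70, C = 6.90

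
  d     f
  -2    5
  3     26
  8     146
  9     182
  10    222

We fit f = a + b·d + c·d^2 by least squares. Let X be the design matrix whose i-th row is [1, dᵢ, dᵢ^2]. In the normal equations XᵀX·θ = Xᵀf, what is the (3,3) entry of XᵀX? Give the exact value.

20754

Row 3 ↔ basis d^2, column 3 ↔ basis d^2, so (XᵀX)_{3,3} = Σᵢ (d^2)·(d^2) = (4)·(4) + (9)·(9) + (64)·(64) + (81)·(81) + (100)·(100) = 20754.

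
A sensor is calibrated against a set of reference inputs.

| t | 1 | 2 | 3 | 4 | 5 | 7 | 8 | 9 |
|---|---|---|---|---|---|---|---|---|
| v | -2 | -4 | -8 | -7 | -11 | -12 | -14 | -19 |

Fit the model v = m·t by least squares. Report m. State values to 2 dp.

m = -1.94

XᵀX·[m]ᵀ = Xᵀv reads: 249·m = -484.
m = (-484)/249 = -1.94378.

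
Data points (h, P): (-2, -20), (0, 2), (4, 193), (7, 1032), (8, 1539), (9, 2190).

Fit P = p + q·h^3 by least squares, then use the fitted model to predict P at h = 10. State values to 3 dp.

P̂ = 3003.306

The normal equations are: 6·p + 1640·q = 4936;  1640·p + 915394·q = 2750966.
Determinant 6·915394 − 1640² = 2802764.
p = (4936·915394 − 1640·2750966)/2802764 = 1700136/700691; q = (6·2750966 − 1640·4936)/2802764 = 2102689/700691.
At h = 10: P̂ = (1700136/700691)·(1) + (2102689/700691)·(1000) = 2104389136/700691.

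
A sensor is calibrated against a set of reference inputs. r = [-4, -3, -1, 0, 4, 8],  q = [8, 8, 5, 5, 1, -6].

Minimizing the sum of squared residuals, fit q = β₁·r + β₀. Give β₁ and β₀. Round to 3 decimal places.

β₁ = -1.152, β₀ = 4.268

Entries of AᵀA: Σr·r = 106, Σr = 4, Σ1 = 6.
Right-hand side: Σr·q = -105, Σq = 21.
So AᵀA·[β₁, β₀]ᵀ = Aᵀq: [[106, 4]; [4, 6]]·[β₁, β₀]ᵀ = [-105, 21]ᵀ.
det = 106·6 − 4² = 620.
β₁ = ((-105)·6 − 4·21)/620 = -357/310; β₀ = (106·21 − 4·(-105))/620 = 1323/310.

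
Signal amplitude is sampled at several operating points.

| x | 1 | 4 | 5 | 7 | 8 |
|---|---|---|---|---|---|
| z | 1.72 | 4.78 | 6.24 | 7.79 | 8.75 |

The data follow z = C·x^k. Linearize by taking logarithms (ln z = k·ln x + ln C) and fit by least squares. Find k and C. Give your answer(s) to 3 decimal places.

k = 0.783, C = 1.704

Taking logs, ln z = k·ln x + ln C, so regress ln z on ln x.
Σln x = 7.0211, Σ(ln x)² = 12.6227, Σln z = 8.1596, Σln x·ln z = 13.6207.
Normal system: [[12.6227, 7.0211]; [7.0211, 5]]·[k, ln C]ᵀ = [13.6207, 8.1596]ᵀ.
Δ = 12.6227·5 − (7.0211)² = 13.8181; k = (13.6207·5 − 7.0211·8.1596)/13.8181 = 0.78259, ln C = (12.6227·8.1596 − 7.0211·13.6207)/13.8181 = 0.53300, so C = exp(0.53300) = 1.70404.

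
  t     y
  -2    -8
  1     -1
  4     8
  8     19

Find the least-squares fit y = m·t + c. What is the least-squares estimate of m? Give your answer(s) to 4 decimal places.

Compute the Gram sums: Σt·t = 85, Σt = 11, Σ1 = 4.
For Mᵀy: Σt·y = 199, Σy = 18.
MᵀM·[m, c]ᵀ = Mᵀy becomes [[85, 11]; [11, 4]]·[m, c]ᵀ = [199, 18]ᵀ.
det = 85·4 − 11² = 219.
m = (199·4 − 11·18)/219 = 598/219; c = (85·18 − 11·199)/219 = -659/219.

m = 2.7306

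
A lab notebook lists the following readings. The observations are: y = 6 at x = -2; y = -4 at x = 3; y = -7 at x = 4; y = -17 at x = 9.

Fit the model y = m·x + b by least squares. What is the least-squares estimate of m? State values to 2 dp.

Normal-equation sums: Σx·x = 110, Σx = 14, Σ1 = 4.
Right-hand side: Σx·y = -205, Σy = -22.
AᵀA·[m, b]ᵀ = Aᵀy becomes [[110, 14]; [14, 4]]·[m, b]ᵀ = [-205, -22]ᵀ.
Determinant 110·4 − 14² = 244.
m = ((-205)·4 − 14·(-22))/244 = -128/61; b = (110·(-22) − 14·(-205))/244 = 225/122.

m = -2.10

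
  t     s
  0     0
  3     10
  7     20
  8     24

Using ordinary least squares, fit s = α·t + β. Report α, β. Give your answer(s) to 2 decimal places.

Sums needed: Σt·t = 122, Σt = 18, Σ1 = 4.
For Mᵀs: Σt·s = 362, Σs = 54.
MᵀM·[α, β]ᵀ = Mᵀs becomes [[122, 18]; [18, 4]]·[α, β]ᵀ = [362, 54]ᵀ.
Determinant 122·4 − 18² = 164.
α = (362·4 − 18·54)/164 = 119/41; β = (122·54 − 18·362)/164 = 18/41.

α = 2.90, β = 0.44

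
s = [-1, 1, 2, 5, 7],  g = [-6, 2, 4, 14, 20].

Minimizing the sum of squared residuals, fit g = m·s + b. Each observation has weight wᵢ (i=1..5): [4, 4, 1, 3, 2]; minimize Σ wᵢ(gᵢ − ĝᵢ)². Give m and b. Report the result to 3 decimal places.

Forming MᵀWM = [[185, 31]; [31, 14]] and MᵀWg = [530, 70]ᵀ gives MᵀWM·[m, b]ᵀ = MᵀWg.
Eliminating b: 14·(row 1) − 31·(row 2) gives 1629·m = 14·530 − 31·70 = 5250, so m = 1750/543.
Then b = (70 − 31·(1750/543))/14 = -1160/543.

m = 3.223, b = -2.136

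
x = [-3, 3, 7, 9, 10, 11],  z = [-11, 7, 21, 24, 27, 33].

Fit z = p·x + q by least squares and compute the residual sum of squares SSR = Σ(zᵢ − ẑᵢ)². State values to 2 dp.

SSR = 9.18

Entries of MᵀM: Σx·x = 369, Σx = 37, Σ1 = 6.
Right-hand side: Σx·z = 1050, Σz = 101.
Δ = 369·6 − 37² = 845.
p = (1050·6 − 37·101)/845 = 2563/845; q = (369·101 − 37·1050)/845 = -1581/845.
Residuals: -5/169, -193/845, 277/169, -1206/845, -1234/845, 1273/845; SSR = 7756/845.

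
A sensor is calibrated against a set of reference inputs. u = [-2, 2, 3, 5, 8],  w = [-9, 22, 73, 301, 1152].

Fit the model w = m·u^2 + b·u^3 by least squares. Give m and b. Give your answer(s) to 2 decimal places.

m = 2.02, b = 2.00

Compute the Gram sums: Σu^2·u^2 = 4834, Σu^2·u^3 = 36136, Σu^3·u^3 = 278626.
For Aᵀw: Σu^2·w = 81962, Σu^3·w = 629668.
Normal equations: [[4834, 36136]; [36136, 278626]]·[m, b]ᵀ = [81962, 629668]ᵀ.
Eliminating b: 278626·(row 1) − 36136·(row 2) gives 41067588·m = 278626·81962 − 36136·629668 = 83061364, so m = 20765341/10266897.
Then b = (629668 − 36136·(20765341/10266897))/278626 = 20509070/10266897.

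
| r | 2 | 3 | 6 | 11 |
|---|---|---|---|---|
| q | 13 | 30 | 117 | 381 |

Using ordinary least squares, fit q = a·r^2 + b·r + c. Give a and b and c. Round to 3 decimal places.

a = 2.978, b = 2.180, c = -3.298

Sums needed: Σr^2·r^2 = 16034, Σr^2·r = 1582, Σr^2 = 170, Σr·r = 170, Σr = 22, Σ1 = 4.
Right-hand side: Σr^2·q = 50635, Σr·q = 5009, Σq = 541.
So MᵀM·[a, b, c]ᵀ = Mᵀq: [[16034, 1582, 170]; [1582, 170, 22]; [170, 22, 4]]·[a, b, c]ᵀ = [50635, 5009, 541]ᵀ.
Solving the 3×3 system (Gaussian elimination) gives a = 539/181, b = 789/362, c = -597/181.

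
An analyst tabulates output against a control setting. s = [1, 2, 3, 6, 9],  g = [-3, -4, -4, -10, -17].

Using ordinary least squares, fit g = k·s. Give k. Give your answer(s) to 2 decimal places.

k = -1.80

From the data, Σs·s = 131.
Right-hand side: Σs·g = -236.
So AᵀA·[k]ᵀ = Aᵀg: [[131]]·[k]ᵀ = [-236]ᵀ.
k = (-236)/131 = -1.80153.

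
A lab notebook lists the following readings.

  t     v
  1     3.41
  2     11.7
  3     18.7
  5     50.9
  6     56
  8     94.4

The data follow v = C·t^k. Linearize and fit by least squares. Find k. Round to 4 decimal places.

k = 1.5827

Taking logs, ln v = k·ln t + ln C, so regress ln v on ln t.
Over the data: Σln t = 7.2724, Σ(ln t)² = 11.8122, Σln v = 19.1176, Σln t·ln v = 27.9158.
Normal system: [[11.8122, 7.2724]; [7.2724, 6]]·[k, ln C]ᵀ = [27.9158, 19.1176]ᵀ.
Slope k = (n·Σln t·ln v − Σln t·Σln v)/(n·Σ(ln t)² − (Σln t)²) = (6·27.9158 − 7.2724·19.1176)/17.9853 = 1.58265; ln C = (Σln v − k·Σln t)/n = 1.26798.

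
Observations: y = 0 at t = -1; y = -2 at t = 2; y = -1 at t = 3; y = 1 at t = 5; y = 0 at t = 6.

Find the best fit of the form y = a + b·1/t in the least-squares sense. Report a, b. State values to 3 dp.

With design matrix M, MᵀM = [[5, 1/5]; [1/5, 643/450]] and Mᵀy = [-2, -17/15]ᵀ.
Eliminating b: (643/450)·(row 1) − (1/5)·(row 2) gives (3197/450)·a = (643/450)·(-2) − (1/5)·(-17/15) = -592/225, so a = -1184/3197.
Then b = ((-17/15) − (1/5)·(-1184/3197))/(643/450) = -2370/3197.

a = -0.370, b = -0.741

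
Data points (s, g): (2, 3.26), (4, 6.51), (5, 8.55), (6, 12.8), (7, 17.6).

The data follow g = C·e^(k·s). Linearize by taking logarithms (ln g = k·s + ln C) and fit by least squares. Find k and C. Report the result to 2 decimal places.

With ln gᵢ as the transformed response and sᵢ as the regressor:
AᵀA = [[130.0000, 24.0000]; [24.0000, 5]], rhs = [55.9584, 10.6183]ᵀ  (here Σs = 24.0000, Σ(s)² = 130.0000, Σln g = 10.6183, Σs·ln g = 55.9584).
Slope k = (n·Σs·ln g − Σs·Σln g)/(n·Σ(s)² − (Σs)²) = (5·55.9584 − 24.0000·10.6183)/74.0000 = 0.33719; ln C = (Σln g − k·Σs)/n = 0.50516, so C = exp(0.50516) = 1.65726.

k = 0.34, C = 1.66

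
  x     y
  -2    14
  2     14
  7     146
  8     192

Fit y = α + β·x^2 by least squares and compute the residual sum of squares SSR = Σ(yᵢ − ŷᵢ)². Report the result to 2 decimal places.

Sums needed: Σ1 = 4, Σx^2 = 121, Σx^2·x^2 = 6529.
And Σy = 366, Σx^2·y = 19554.
Normal equations: [[4, 121]; [121, 6529]]·[α, β]ᵀ = [366, 19554]ᵀ.
Determinant 4·6529 − 121² = 11475.
α = (366·6529 − 121·19554)/11475 = 524/255; β = (4·19554 − 121·366)/11475 = 754/255.
Residuals: 2/17, 2/17, -16/17, 12/17; SSR = 24/17.

SSR = 1.41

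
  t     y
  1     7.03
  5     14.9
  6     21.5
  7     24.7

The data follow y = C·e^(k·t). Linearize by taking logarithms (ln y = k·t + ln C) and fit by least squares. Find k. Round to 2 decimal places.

Linearized form: ln y = k·t + ln C. From the 4 transformed points,
Sums: Σt = 19.0000, Σ(t)² = 111.0000, Σln y = 10.9264, Σt·ln y = 56.3129.
Normal system: [[111.0000, 19.0000]; [19.0000, 4]]·[k, ln C]ᵀ = [56.3129, 10.9264]ᵀ.
Solving (det = 83.0000): k = 0.21265, ln C = 1.72151.

k = 0.21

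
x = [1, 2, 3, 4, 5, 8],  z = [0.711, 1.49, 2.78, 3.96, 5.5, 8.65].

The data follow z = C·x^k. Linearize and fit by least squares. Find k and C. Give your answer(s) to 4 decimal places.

k = 1.2408, C = 0.6928

Linearized form: ln z = k·ln x + ln C. From the 6 transformed points,
Σln x = 6.8669, Σ(ln x)² = 10.5236, Σln z = 6.3187, Σln x·ln z = 10.5378.
Normal system: [[10.5236, 6.8669]; [6.8669, 6]]·[k, ln C]ᵀ = [10.5378, 6.3187]ᵀ.
Slope k = (n·Σln x·ln z − Σln x·Σln z)/(n·Σ(ln x)² − (Σln x)²) = (6·10.5378 − 6.8669·6.3187)/15.9867 = 1.24082; ln C = (Σln z − k·Σln x)/n = -0.36698, so C = exp(-0.36698) = 0.69282.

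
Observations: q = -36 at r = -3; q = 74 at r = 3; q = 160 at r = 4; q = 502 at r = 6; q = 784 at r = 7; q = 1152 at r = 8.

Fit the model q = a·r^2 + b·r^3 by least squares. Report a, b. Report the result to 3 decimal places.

Setting ∂/∂a … = 0 gives: 8211·a + 58375·b = 133118;  58375·a + 432003·b = 980378.
Eliminating b: 432003·(row 1) − 58375·(row 2) gives 139536008·a = 432003·133118 − 58375·980378 = 277809604, so a = 69452401/34884002.
Then b = (980378 − 58375·(69452401/34884002))/432003 = 69780127/34884002.

a = 1.991, b = 2.000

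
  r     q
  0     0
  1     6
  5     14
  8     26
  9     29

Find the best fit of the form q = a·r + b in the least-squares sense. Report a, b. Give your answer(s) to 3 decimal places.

Sums needed: Σr·r = 171, Σr = 23, Σ1 = 5.
Moment sums: Σr·q = 545, Σq = 75.
XᵀX·[a, b]ᵀ = Xᵀq becomes [[171, 23]; [23, 5]]·[a, b]ᵀ = [545, 75]ᵀ.
det = 171·5 − 23² = 326.
a = (545·5 − 23·75)/326 = 500/163; b = (171·75 − 23·545)/326 = 145/163.

a = 3.067, b = 0.890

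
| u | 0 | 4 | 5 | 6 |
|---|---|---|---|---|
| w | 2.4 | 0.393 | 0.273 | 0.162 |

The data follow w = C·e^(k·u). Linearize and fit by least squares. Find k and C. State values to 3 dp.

k = -0.445, C = 2.398

Taking logs, ln w = k·u + ln C, so regress ln w on u.
Σu = 15.0000, Σ(u)² = 77.0000, Σln w = -3.1769, Σu·ln w = -21.1482.
Normal system: [[77.0000, 15.0000]; [15.0000, 4]]·[k, ln C]ᵀ = [-21.1482, -3.1769]ᵀ.
Slope k = (n·Σu·ln w − Σu·Σln w)/(n·Σ(u)² − (Σu)²) = (4·-21.1482 − 15.0000·-3.1769)/83.0000 = -0.44505; ln C = (Σln w − k·Σu)/n = 0.87469, so C = exp(0.87469) = 2.39814.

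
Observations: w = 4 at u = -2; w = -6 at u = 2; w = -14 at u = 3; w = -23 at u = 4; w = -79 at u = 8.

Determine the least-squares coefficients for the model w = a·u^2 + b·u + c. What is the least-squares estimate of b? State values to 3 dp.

Compute the Gram sums: Σu^2·u^2 = 4465, Σu^2·u = 603, Σu^2 = 97, Σu·u = 97, Σu = 15, Σ1 = 5.
For Mᵀw: Σu^2·w = -5558, Σu·w = -786, Σw = -118.
Solving the 3×3 system (Gaussian elimination) gives a = -846/889, b = -30024/11557, c = 4384/1651.

b = -2.598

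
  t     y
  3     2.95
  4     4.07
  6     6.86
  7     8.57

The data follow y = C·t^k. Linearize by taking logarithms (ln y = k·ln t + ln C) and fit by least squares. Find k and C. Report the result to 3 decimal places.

Linearized form: ln y = k·ln t + ln C. From the 4 transformed points,
AᵀA = [[10.1257, 6.2226]; [6.2226, 4]], rhs = [10.7651, 6.5594]ᵀ  (here Σln t = 6.2226, Σ(ln t)² = 10.1257, Σln y = 6.5594, Σln t·ln y = 10.7651).
Solving (det = 1.7825): k = 1.25884, ln C = -0.31845, so C = exp(-0.31845) = 0.72727.

k = 1.259, C = 0.727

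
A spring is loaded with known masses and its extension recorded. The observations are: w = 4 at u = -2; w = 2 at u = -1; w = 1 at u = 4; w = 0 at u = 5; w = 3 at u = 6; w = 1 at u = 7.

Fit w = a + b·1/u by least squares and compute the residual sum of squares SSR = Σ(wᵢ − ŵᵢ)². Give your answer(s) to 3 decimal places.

From the data, Σ1 = 6, Σ1/u = -311/420, Σ1/u·1/u = 247081/176400.
Right-hand side: Σw = 11, Σ1/u·w = -87/28.
AᵀA·[a, b]ᵀ = Aᵀw becomes [[6, -311/420]; [-311/420, 247081/176400]]·[a, b]ᵀ = [11, -87/28]ᵀ.
Δ = 6·(247081/176400) − (-311/420)² = 277153/35280.
a = (11·(247081/176400) − (-311/420)·(-87/28))/(277153/35280) = 2312036/1385765; b = (6·(-87/28) − (-311/420)·11)/(277153/35280) = -370356/277153.
Residuals: 2305134/1385765, -1392286/1385765, -463326/1385765, -388336/277153, 2153889/1385765, -661731/1385765; SSR = 11772574/1385765.

SSR = 8.495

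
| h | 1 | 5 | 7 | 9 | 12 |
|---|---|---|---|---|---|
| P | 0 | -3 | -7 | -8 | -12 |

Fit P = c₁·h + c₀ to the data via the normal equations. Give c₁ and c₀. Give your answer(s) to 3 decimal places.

c₁ = -1.105, c₀ = 1.512

The normal equations are: 300·c₁ + 34·c₀ = -280;  34·c₁ + 5·c₀ = -30.
det = 300·5 − 34² = 344.
c₁ = ((-280)·5 − 34·(-30))/344 = -95/86; c₀ = (300·(-30) − 34·(-280))/344 = 65/43.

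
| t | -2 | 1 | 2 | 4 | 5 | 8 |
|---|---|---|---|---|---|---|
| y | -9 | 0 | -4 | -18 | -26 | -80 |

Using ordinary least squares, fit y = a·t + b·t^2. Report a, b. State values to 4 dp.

AᵀA·[a, b]ᵀ = Aᵀy reads: 114·a + 702·b = -832;  702·a + 5010·b = -6110.
(Σt·t = 114, Σt·t^2 = 702, Σt^2·t^2 = 5010, Σt·y = -832, Σt^2·y = -6110.)
det = 114·5010 − 702² = 78336.
a = ((-832)·5010 − 702·(-6110))/78336 = 10075/6528; b = (114·(-6110) − 702·(-832))/78336 = -9373/6528.

a = 1.5434, b = -1.4358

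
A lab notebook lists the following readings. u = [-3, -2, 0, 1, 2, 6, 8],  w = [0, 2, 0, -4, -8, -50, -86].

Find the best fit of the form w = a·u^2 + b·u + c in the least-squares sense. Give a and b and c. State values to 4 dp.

With design matrix X, XᵀX = [[5506, 702, 118]; [702, 118, 12]; [118, 12, 7]] and Xᵀw = [-7332, -1012, -146]ᵀ.
Inverting the 3×3 Gram matrix, [a, b, c]ᵀ = [-7471/7392, -6491/2464, 2573/3696]ᵀ.

a = -1.0107, b = -2.6343, c = 0.6962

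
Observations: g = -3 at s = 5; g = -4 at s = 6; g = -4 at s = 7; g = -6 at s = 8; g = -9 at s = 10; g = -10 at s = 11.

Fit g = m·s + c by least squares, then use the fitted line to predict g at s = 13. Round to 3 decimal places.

ĝ = -12.354

From the data, Σs·s = 395, Σs = 47, Σ1 = 6.
And Σs·g = -315, Σg = -36.
Normal equations: [[395, 47]; [47, 6]]·[m, c]ᵀ = [-315, -36]ᵀ.
Determinant 395·6 − 47² = 161.
m = ((-315)·6 − 47·(-36))/161 = -198/161; c = (395·(-36) − 47·(-315))/161 = 585/161.
At s = 13: ĝ = (-198/161)·(13) + (585/161)·(1) = -1989/161.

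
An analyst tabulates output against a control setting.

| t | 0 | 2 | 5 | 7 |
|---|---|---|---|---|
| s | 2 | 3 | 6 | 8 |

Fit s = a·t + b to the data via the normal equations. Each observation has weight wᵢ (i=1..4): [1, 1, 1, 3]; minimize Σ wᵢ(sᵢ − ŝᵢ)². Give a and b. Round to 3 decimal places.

From the data, Σwᵢ·t·t = 176, Σwᵢ·t = 28, Σwᵢ·1 = 6.
And Σwᵢ·t·s = 204, Σwᵢ·s = 35.
Normal equations: [[176, 28]; [28, 6]]·[a, b]ᵀ = [204, 35]ᵀ.
Eliminating b: 6·(row 1) − 28·(row 2) gives 272·a = 6·204 − 28·35 = 244, so a = 61/68.
Then b = (35 − 28·(61/68))/6 = 28/17.

a = 0.897, b = 1.647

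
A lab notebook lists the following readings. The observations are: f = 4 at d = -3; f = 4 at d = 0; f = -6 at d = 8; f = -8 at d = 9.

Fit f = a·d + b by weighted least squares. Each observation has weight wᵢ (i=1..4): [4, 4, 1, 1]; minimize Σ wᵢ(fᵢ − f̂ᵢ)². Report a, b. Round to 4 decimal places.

With design matrix X, XᵀWX = [[181, 5]; [5, 10]] and XᵀWf = [-168, 18]ᵀ.
Determinant 181·10 − 5² = 1785.
a = ((-168)·10 − 5·18)/1785 = -118/119; b = (181·18 − 5·(-168))/1785 = 1366/595.

a = -0.9916, b = 2.2958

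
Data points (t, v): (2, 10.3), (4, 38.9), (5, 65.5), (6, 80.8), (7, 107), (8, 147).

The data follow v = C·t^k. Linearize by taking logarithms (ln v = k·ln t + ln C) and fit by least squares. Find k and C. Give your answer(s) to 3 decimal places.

k = 1.894, C = 2.823

Linearized form: ln v = k·ln t + ln C. From the 6 transformed points,
AᵀA = [[16.3136, 9.5060]; [9.5060, 6]], rhs = [40.7621, 24.2304]ᵀ  (here Σln t = 9.5060, Σ(ln t)² = 16.3136, Σln v = 24.2304, Σln t·ln v = 40.7621).
Slope k = (n·Σln t·ln v − Σln t·Σln v)/(n·Σ(ln t)² − (Σln t)²) = (6·40.7621 − 9.5060·24.2304)/7.5177 = 1.89395; ln C = (Σln v − k·Σln t)/n = 1.03777, so C = exp(1.03777) = 2.82290.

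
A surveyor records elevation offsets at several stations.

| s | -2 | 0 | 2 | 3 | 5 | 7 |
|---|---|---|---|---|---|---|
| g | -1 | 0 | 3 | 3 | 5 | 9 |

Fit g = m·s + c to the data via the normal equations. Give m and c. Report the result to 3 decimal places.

m = 1.075, c = 0.480

Setting ∂/∂m … = 0 gives: 91·m + 15·c = 105;  15·m + 6·c = 19.
(Σs·s = 91, Σs = 15, Σ1 = 6, Σs·g = 105, Σg = 19.)
Determinant 91·6 − 15² = 321.
m = (105·6 − 15·19)/321 = 115/107; c = (91·19 − 15·105)/321 = 154/321.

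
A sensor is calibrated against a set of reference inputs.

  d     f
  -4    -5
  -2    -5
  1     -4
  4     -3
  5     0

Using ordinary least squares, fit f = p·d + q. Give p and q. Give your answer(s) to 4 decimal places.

The normal system XᵀX·[p, q]ᵀ = Xᵀf is [[62, 4]; [4, 5]]·[p, q]ᵀ = [14, -17]ᵀ.
Δ = 62·5 − 4² = 294.
p = (14·5 − 4·(-17))/294 = 23/49; q = (62·(-17) − 4·14)/294 = -185/49.

p = 0.4694, q = -3.7755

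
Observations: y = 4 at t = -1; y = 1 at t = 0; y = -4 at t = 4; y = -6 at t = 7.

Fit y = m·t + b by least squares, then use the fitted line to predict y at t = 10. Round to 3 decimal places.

ŷ = -10.305

Entries of XᵀX: Σt·t = 66, Σt = 10, Σ1 = 4.
And Σt·y = -62, Σy = -5.
Normal equations: [[66, 10]; [10, 4]]·[m, b]ᵀ = [-62, -5]ᵀ.
det = 66·4 − 10² = 164.
m = ((-62)·4 − 10·(-5))/164 = -99/82; b = (66·(-5) − 10·(-62))/164 = 145/82.
At t = 10: ŷ = (-99/82)·(10) + (145/82)·(1) = -845/82.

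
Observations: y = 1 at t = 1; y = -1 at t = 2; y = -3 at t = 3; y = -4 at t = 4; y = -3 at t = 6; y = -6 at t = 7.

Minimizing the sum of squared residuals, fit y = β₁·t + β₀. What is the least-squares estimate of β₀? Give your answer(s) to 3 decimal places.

β₀ = 0.857

Normal-equation sums: Σt·t = 115, Σt = 23, Σ1 = 6.
And Σt·y = -86, Σy = -16.
AᵀA·[β₁, β₀]ᵀ = Aᵀy becomes [[115, 23]; [23, 6]]·[β₁, β₀]ᵀ = [-86, -16]ᵀ.
det = 115·6 − 23² = 161.
β₁ = ((-86)·6 − 23·(-16))/161 = -148/161; β₀ = (115·(-16) − 23·(-86))/161 = 6/7.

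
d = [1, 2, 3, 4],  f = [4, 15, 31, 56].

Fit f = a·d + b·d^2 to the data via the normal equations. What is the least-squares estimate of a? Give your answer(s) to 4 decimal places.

a = 0.5710

From the data, Σd·d = 30, Σd·d^2 = 100, Σd^2·d^2 = 354.
Right-hand side: Σd·f = 351, Σd^2·f = 1239.
Normal equations: [[30, 100]; [100, 354]]·[a, b]ᵀ = [351, 1239]ᵀ.
det = 30·354 − 100² = 620.
a = (351·354 − 100·1239)/620 = 177/310; b = (30·1239 − 100·351)/620 = 207/62.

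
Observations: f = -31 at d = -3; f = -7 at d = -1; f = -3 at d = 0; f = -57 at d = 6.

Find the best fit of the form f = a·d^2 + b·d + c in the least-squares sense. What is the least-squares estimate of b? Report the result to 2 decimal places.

b = 3.27

Setting ∂/∂a … = 0 gives: 1378·a + 188·b + 46·c = -2338;  188·a + 46·b + 2·c = -242;  46·a + 2·b + 4·c = -98.
(Σd^2·d^2 = 1378, Σd^2·d = 188, Σd^2 = 46, Σd·d = 46, Σd = 2, Σ1 = 4, Σd^2·f = -2338, Σd·f = -242, Σf = -98.)
Solving the 3×3 system (Gaussian elimination) gives a = -755/366, b = 5993/1830, c = -1473/610.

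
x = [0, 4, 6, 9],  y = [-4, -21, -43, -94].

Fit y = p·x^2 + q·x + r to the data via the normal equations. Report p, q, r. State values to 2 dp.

p = -1.16, q = 0.42, r = -4.03

From the data, Σx^2·x^2 = 8113, Σx^2·x = 1009, Σx^2 = 133, Σx·x = 133, Σx = 19, Σ1 = 4.
For Mᵀy: Σx^2·y = -9498, Σx·y = -1188, Σy = -162.
MᵀM·[p, q, r]ᵀ = Mᵀy becomes [[8113, 1009, 133]; [1009, 133, 19]; [133, 19, 4]]·[p, q, r]ᵀ = [-9498, -1188, -162]ᵀ.
Row-reducing yields p = -3975/3436, q = 1441/3436, r = -6917/1718.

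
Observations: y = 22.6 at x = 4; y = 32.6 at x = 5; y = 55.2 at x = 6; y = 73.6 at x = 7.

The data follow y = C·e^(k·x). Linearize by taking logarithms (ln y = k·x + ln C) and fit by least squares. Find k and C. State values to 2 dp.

k = 0.41, C = 4.44

Linearized form: ln y = k·x + ln C. From the 4 transformed points,
Σx = 22.0000, Σ(x)² = 126.0000, Σln y = 14.9119, Σx·ln y = 84.0497.
Equations: 126.0000·k + 22.0000·ln C = 84.0497;  22.0000·k + 4·ln C = 14.9119.
Δ = 126.0000·4 − (22.0000)² = 20.0000; k = (84.0497·4 − 22.0000·14.9119)/20.0000 = 0.40687, ln C = (126.0000·14.9119 − 22.0000·84.0497)/20.0000 = 1.49016, so C = exp(1.49016) = 4.43782.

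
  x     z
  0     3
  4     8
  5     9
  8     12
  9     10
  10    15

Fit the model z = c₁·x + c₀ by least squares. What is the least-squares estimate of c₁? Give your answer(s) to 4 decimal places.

Sums needed: Σx·x = 286, Σx = 36, Σ1 = 6.
And Σx·z = 413, Σz = 57.
MᵀM·[c₁, c₀]ᵀ = Mᵀz becomes [[286, 36]; [36, 6]]·[c₁, c₀]ᵀ = [413, 57]ᵀ.
det = 286·6 − 36² = 420.
c₁ = (413·6 − 36·57)/420 = 71/70; c₀ = (286·57 − 36·413)/420 = 239/70.

c₁ = 1.0143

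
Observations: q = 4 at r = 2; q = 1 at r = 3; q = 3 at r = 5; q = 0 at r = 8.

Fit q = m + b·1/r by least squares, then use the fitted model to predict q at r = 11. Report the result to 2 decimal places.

Compute the Gram sums: Σ1 = 4, Σ1/r = 139/120, Σ1/r·1/r = 6001/14400.
And Σq = 8, Σ1/r·q = 44/15.
So MᵀM·[m, b]ᵀ = Mᵀq: [[4, 139/120]; [139/120, 6001/14400]]·[m, b]ᵀ = [8, 44/15]ᵀ.
Eliminating b: (6001/14400)·(row 1) − (139/120)·(row 2) gives (1561/4800)·m = (6001/14400)·8 − (139/120)·(44/15) = -23/360, so m = -920/4683.
Then b = ((44/15) − (139/120)·(-920/4683))/(6001/14400) = 11840/1561.
At r = 11: q̂ = (-920/4683)·(1) + (11840/1561)·(1/11) = 25400/51513.

q̂ = 0.49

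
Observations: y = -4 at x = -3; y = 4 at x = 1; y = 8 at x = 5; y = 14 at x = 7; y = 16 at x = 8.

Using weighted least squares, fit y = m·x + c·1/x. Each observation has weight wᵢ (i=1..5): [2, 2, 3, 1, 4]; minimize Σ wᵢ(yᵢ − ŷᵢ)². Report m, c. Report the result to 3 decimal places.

From the data, Σwᵢ·x·x = 400, Σwᵢ·x·1/x = 12, Σwᵢ·1/x·1/x = 427793/176400.
For MᵀWy: Σwᵢ·x·y = 762, Σwᵢ·1/x·y = 382/15.
det = 400·(427793/176400) − 12² = 364289/441.
m = (762·(427793/176400) − 12·(382/15))/(364289/441) = 136035213/72857800; c = (400·(382/15) − 12·762)/(364289/441) = 459816/364289.

m = 1.867, c = 1.262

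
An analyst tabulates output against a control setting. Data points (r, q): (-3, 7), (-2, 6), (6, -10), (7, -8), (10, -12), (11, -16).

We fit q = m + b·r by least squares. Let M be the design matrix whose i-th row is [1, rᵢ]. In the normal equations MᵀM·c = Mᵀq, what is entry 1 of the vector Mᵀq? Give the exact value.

-33

Entry 1 ↔ basis 1, so (Mᵀq)_{1} = Σᵢ qᵢ = (1)·(7) + (1)·(6) + (1)·(-10) + (1)·(-8) + (1)·(-12) + (1)·(-16) = -33.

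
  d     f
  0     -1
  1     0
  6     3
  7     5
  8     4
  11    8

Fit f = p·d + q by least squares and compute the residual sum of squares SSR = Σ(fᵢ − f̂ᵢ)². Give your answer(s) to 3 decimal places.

SSR = 2.406

Forming MᵀM = [[271, 33]; [33, 6]] and Mᵀf = [173, 19]ᵀ gives MᵀM·[p, q]ᵀ = Mᵀf.
det = 271·6 − 33² = 537.
p = (173·6 − 33·19)/537 = 137/179; q = (271·19 − 33·173)/537 = -560/537.
Residuals: 23/537, 149/537, -295/537, 368/537, -580/537, 335/537; SSR = 1292/537.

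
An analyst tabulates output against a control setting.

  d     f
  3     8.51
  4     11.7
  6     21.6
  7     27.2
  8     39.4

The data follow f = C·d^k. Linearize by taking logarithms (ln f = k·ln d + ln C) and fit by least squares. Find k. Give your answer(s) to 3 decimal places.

k = 1.517

Linearized form: ln f = k·ln d + ln C. From the 5 transformed points,
Sums: Σln d = 8.3020, Σ(ln d)² = 14.4498, Σln f = 14.6505, Σln d·ln f = 25.3348.
Normal system: [[14.4498, 8.3020]; [8.3020, 5]]·[k, ln C]ᵀ = [25.3348, 14.6505]ᵀ.
Slope k = (n·Σln d·ln f − Σln d·Σln f)/(n·Σ(ln d)² − (Σln d)²) = (5·25.3348 − 8.3020·14.6505)/3.3255 = 1.51709; ln C = (Σln f − k·Σln d)/n = 0.41112.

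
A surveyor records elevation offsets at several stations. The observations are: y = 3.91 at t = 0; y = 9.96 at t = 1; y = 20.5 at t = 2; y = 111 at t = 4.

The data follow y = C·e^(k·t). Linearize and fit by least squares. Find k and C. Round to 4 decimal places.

Let Y = ln y. Fitting Y = k·t + ln C by least squares:
Over the data: Σt = 7.0000, Σ(t)² = 21.0000, Σln y = 11.3921, Σt·ln y = 27.1775.
Normal system: [[21.0000, 7.0000]; [7.0000, 4]]·[k, ln C]ᵀ = [27.1775, 11.3921]ᵀ.
Slope k = (n·Σt·ln y − Σt·Σln y)/(n·Σ(t)² − (Σt)²) = (4·27.1775 − 7.0000·11.3921)/35.0000 = 0.82759; ln C = (Σln y − k·Σt)/n = 1.39973, so C = exp(1.39973) = 4.05411.

k = 0.8276, C = 4.0541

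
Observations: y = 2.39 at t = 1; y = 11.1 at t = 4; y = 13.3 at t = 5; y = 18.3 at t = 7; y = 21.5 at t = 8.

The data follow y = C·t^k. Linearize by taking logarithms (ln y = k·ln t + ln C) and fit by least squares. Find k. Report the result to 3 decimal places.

k = 1.053

Taking logs, ln y = k·ln t + ln C, so regress ln y on ln t.
Σln t = 7.0211, Σ(ln t)² = 12.6227, Σln y = 11.8410, Σln t·ln y = 19.5380.
Normal system: [[12.6227, 7.0211]; [7.0211, 5]]·[k, ln C]ᵀ = [19.5380, 11.8410]ᵀ.
Slope k = (n·Σln t·ln y − Σln t·Σln y)/(n·Σ(ln t)² − (Σln t)²) = (5·19.5380 − 7.0211·11.8410)/13.8181 = 1.05322; ln C = (Σln y − k·Σln t)/n = 0.88924.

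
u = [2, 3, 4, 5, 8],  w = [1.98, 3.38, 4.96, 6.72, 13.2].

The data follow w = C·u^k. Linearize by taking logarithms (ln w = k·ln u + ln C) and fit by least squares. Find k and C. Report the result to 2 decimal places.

Taking logs, ln w = k·ln u + ln C, so regress ln w on ln u.
XᵀX = [[10.5236, 6.8669]; [6.8669, 5]], rhs = [12.4630, 7.9877]ᵀ  (here Σln u = 6.8669, Σ(ln u)² = 10.5236, Σln w = 7.9877, Σln u·ln w = 12.4630).
Slope k = (n·Σln u·ln w − Σln u·Σln w)/(n·Σ(ln u)² − (Σln u)²) = (5·12.4630 − 6.8669·7.9877)/5.4631 = 1.36628; ln C = (Σln w − k·Σln u)/n = -0.27889, so C = exp(-0.27889) = 0.75662.

k = 1.37, C = 0.76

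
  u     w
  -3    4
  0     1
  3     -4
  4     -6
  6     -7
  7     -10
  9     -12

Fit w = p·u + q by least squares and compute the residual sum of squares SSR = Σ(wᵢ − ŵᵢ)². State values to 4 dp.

SSR = 2.6851

From the data, Σu·u = 200, Σu = 26, Σ1 = 7.
For Xᵀw: Σu·w = -268, Σw = -34.
Eliminating q: 7·(row 1) − 26·(row 2) gives 724·p = 7·(-268) − 26·(-34) = -992, so p = -248/181.
Then q = ((-34) − 26·(-248/181))/7 = 42/181.
Residuals: -62/181, 139/181, -22/181, -136/181, 179/181, -116/181, 18/181; SSR = 486/181.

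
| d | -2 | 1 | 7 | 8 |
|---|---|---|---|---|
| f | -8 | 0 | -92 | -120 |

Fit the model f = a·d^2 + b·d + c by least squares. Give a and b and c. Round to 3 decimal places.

a = -1.972, b = 0.576, c = 1.153

Normal-equation sums: Σd^2·d^2 = 6514, Σd^2·d = 848, Σd^2 = 118, Σd·d = 118, Σd = 14, Σ1 = 4.
And Σd^2·f = -12220, Σd·f = -1588, Σf = -220.
So XᵀX·[a, b, c]ᵀ = Xᵀf: [[6514, 848, 118]; [848, 118, 14]; [118, 14, 4]]·[a, b, c]ᵀ = [-12220, -1588, -220]ᵀ.
Row-reducing yields a = -3295/1671, b = 321/557, c = 1927/1671.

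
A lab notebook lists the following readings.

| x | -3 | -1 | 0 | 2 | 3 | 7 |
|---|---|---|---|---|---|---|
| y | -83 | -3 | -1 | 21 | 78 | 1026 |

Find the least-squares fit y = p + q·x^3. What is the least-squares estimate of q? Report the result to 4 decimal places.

q = 2.9962

With design matrix A, AᵀA = [[6, 350]; [350, 119172]] and Aᵀy = [1038, 356436]ᵀ.
Δ = 6·119172 − 350² = 592532.
p = (1038·119172 − 350·356436)/592532 = -263016/148133; q = (6·356436 − 350·1038)/592532 = 443829/148133.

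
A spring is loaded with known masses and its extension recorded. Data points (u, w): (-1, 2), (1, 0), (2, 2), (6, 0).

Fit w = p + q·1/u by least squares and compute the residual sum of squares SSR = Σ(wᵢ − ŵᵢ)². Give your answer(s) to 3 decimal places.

With design matrix M, MᵀM = [[4, 2/3]; [2/3, 41/18]] and Mᵀw = [4, -1]ᵀ.
Eliminating q: (41/18)·(row 1) − (2/3)·(row 2) gives (26/3)·p = (41/18)·4 − (2/3)·(-1) = 88/9, so p = 44/39.
Then q = ((-1) − (2/3)·(44/39))/(41/18) = -10/13.
Residuals: 4/39, -14/39, 49/39, -1; SSR = 106/39.

SSR = 2.718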